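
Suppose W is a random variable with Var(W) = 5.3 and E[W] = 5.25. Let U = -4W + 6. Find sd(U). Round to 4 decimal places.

Var(-4W + 6) = (-4)²·5.3 = 84.8
sd(U) = √84.8 ≈ 9.2087

9.2087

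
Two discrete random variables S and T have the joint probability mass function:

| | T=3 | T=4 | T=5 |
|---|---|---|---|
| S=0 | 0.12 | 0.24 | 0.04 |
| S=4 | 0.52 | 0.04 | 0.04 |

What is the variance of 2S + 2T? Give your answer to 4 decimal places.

E[S] = 2.4,  E[T] = 3.44,  E[ST] = 7.68
Var(S) = 9.6 − (2.4)² = 3.84;  Var(T) = 12.24 − (3.44)² = 0.4064
cov(S,T) = 7.68 − (2.4)(3.44) = -0.576
Var(2S + 2T) = (2)²·3.84 + (2)²·0.4064 + 2·(2)·(2)·-0.576 = 12.3776

12.3776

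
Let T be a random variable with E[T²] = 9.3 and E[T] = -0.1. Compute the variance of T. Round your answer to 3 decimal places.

9.290

Var(T) = 9.3 − (-0.1)² = 9.29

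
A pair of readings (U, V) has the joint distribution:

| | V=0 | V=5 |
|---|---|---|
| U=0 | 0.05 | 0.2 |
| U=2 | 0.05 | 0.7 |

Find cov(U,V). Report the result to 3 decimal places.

0.250

E[U] = 1.5,  E[V] = 4.5
E[UV] = 7
cov(U,V) = E[UV] − E[U]E[V] = 7 − (1.5)(4.5) = 0.25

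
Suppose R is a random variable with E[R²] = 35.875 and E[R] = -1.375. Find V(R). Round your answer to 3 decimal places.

V(R) = 35.875 − (-1.375)² = 33.984375

33.984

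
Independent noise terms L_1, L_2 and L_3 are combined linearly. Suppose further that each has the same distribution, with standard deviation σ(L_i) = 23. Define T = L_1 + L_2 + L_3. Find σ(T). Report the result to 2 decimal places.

var(L_i) = (23)² = 529
By independence, var(T) = (1)²var(L_1) + (1)²var(L_2) + (1)²var(L_3)
= (1)²·529 + (1)²·529 + (1)²·529 = 1587
σ(T) = √1587 ≈ 39.84

39.84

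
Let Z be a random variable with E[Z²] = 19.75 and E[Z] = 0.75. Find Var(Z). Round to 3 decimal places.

Var(Z) = 19.75 − (0.75)² = 19.1875

19.188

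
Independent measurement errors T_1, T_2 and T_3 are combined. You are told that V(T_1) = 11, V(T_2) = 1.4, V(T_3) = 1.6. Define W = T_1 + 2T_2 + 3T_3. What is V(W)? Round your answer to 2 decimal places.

31.00

By independence, V(W) = (1)²V(T_1) + (2)²V(T_2) + (3)²V(T_3)
= (1)²·11 + (2)²·1.4 + (3)²·1.6 = 31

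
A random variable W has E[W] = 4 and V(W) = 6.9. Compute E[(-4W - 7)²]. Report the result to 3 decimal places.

E[-4W - 7] = -4·4 − 7 = -23
V(-4W - 7) = (-4)²·6.9 = 110.4
E[(-4W - 7)²] = V((-4W - 7)) + (E[(-4W - 7)])² = 110.4 + (-23)² = 639.4

639.400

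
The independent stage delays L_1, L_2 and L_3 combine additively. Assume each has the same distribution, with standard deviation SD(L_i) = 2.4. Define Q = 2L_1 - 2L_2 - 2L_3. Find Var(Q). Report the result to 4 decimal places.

Var(L_i) = (2.4)² = 5.76
By independence, Var(Q) = (2)²Var(L_1) + (-2)²Var(L_2) + (-2)²Var(L_3)
= (2)²·5.76 + (-2)²·5.76 + (-2)²·5.76 = 69.12

69.1200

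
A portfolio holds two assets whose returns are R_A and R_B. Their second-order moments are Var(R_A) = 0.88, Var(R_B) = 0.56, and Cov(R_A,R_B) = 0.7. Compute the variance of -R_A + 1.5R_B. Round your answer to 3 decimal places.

Var(-R_A + 1.5R_B) = (-1)²·Var(R_A) + (1.5)²·Var(R_B) + 2·(-1)·(1.5)·Cov(R_A,R_B)
= 1·0.88 + 2.25·0.56 + -3·0.7 = 0.04

0.040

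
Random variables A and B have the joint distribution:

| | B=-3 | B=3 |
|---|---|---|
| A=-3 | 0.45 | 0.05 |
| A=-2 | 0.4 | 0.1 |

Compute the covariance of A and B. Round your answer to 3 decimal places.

0.150

E[A] = -2.5,  E[B] = -2.1
E[AB] = 5.4
Cov(A,B) = E[AB] − E[A]E[B] = 5.4 − (-2.5)(-2.1) = 0.15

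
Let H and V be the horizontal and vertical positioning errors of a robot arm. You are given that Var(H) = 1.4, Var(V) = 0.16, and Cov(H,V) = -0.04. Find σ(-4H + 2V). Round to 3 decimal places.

4.866

Var(-4H + 2V) = (-4)²·Var(H) + (2)²·Var(V) + 2·(-4)·(2)·Cov(H,V)
= 16·1.4 + 4·0.16 + -16·-0.04 = 23.68
σ(-4H + 2V) = √23.68 ≈ 4.866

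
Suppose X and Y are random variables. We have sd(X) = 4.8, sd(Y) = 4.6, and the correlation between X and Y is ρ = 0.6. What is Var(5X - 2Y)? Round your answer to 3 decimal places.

Var(X) = (4.8)² = 23.04;  Var(Y) = (4.6)² = 21.16
cov(X,Y) = ρ·sd(X)·sd(Y) = 0.6·4.8·4.6 = 13.248
Var(5X - 2Y) = (5)²·Var(X) + (-2)²·Var(Y) + 2·(5)·(-2)·cov(X,Y)
= 25·23.04 + 4·21.16 + -20·13.248 = 395.68

395.680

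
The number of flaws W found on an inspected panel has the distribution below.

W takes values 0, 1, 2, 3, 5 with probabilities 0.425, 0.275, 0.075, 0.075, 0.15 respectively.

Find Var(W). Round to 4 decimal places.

3.0400

E[W] = (0)(0.425) + (1)(0.275) + (2)(0.075) + (3)(0.075) + (5)(0.15) = 1.4
E[W²] = (0)²(0.425) + (1)²(0.275) + (2)²(0.075) + (3)²(0.075) + (5)²(0.15) = 5
Var(W) = E[W²] − (E[W])² = 5 − (1.4)² = 3.04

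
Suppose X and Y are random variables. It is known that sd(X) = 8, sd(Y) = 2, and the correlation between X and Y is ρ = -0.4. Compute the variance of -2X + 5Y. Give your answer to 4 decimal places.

Var(X) = (8)² = 64;  Var(Y) = (2)² = 4
Cov(X,Y) = ρ·sd(X)·sd(Y) = -0.4·8·2 = -6.4
Var(-2X + 5Y) = (-2)²·Var(X) + (5)²·Var(Y) + 2·(-2)·(5)·Cov(X,Y)
= 4·64 + 25·4 + -20·-6.4 = 484

484.0000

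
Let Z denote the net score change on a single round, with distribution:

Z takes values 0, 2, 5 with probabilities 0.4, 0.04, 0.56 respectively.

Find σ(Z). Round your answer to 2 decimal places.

2.42

E[Z] = (0)(0.4) + (2)(0.04) + (5)(0.56) = 2.88
E[Z²] = (0)²(0.4) + (2)²(0.04) + (5)²(0.56) = 14.16
Var(Z) = E[Z²] − (E[Z])² = 14.16 − (2.88)² = 5.8656
σ(Z) = √5.8656 ≈ 2.42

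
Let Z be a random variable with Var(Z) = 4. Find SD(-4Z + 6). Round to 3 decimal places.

Var(-4Z + 6) = (-4)²·4 = 64
SD(-4Z + 6) = √64 ≈ 8.000

8.000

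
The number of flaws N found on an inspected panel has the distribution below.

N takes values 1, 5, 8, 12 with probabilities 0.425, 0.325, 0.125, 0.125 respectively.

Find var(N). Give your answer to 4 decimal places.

13.8475

E[N] = (1)(0.425) + (5)(0.325) + (8)(0.125) + (12)(0.125) = 4.55
E[N²] = (1)²(0.425) + (5)²(0.325) + (8)²(0.125) + (12)²(0.125) = 34.55
var(N) = E[N²] − (E[N])² = 34.55 − (4.55)² = 13.8475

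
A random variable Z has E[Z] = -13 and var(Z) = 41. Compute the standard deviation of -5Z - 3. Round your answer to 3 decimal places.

var(-5Z - 3) = (-5)²·41 = 1025
σ(-5Z - 3) = √1025 ≈ 32.016

32.016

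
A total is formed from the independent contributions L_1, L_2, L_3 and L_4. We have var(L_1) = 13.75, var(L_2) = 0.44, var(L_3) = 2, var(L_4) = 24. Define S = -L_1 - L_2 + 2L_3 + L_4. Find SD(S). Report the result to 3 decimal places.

6.796

By independence, var(S) = (-1)²var(L_1) + (-1)²var(L_2) + (2)²var(L_3) + (1)²var(L_4)
= (-1)²·13.75 + (-1)²·0.44 + (2)²·2 + (1)²·24 = 46.19
SD(S) = √46.19 ≈ 6.796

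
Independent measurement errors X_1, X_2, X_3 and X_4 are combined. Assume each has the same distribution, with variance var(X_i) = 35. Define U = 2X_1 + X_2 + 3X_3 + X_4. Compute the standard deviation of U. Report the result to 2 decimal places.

22.91

By independence, var(U) = (2)²var(X_1) + (1)²var(X_2) + (3)²var(X_3) + (1)²var(X_4)
= (2)²·35 + (1)²·35 + (3)²·35 + (1)²·35 = 525
SD(U) = √525 ≈ 22.91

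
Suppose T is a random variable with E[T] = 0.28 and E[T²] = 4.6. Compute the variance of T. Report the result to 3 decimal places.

4.522

V(T) = 4.6 − (0.28)² = 4.5216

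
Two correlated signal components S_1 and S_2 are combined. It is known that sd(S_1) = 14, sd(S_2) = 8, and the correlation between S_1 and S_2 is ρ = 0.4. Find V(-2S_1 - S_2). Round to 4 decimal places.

1027.2000

V(S_1) = (14)² = 196;  V(S_2) = (8)² = 64
Cov(S_1,S_2) = ρ·sd(S_1)·sd(S_2) = 0.4·14·8 = 44.8
V(-2S_1 - S_2) = (-2)²·V(S_1) + (-1)²·V(S_2) + 2·(-2)·(-1)·Cov(S_1,S_2)
= 4·196 + 1·64 + 4·44.8 = 1027.2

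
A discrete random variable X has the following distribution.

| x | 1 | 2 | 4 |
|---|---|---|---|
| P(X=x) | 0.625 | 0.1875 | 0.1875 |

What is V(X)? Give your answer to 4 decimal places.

E[X] = (1)(0.625) + (2)(0.1875) + (4)(0.1875) = 1.75
E[X²] = (1)²(0.625) + (2)²(0.1875) + (4)²(0.1875) = 4.375
V(X) = E[X²] − (E[X])² = 4.375 − (1.75)² = 1.3125

1.3125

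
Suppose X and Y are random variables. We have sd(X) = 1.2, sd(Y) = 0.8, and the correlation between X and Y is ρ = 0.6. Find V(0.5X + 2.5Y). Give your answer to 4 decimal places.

V(X) = (1.2)² = 1.44;  V(Y) = (0.8)² = 0.64
cov(X,Y) = ρ·sd(X)·sd(Y) = 0.6·1.2·0.8 = 0.576
V(0.5X + 2.5Y) = (0.5)²·V(X) + (2.5)²·V(Y) + 2·(0.5)·(2.5)·cov(X,Y)
= 0.25·1.44 + 6.25·0.64 + 2.5·0.576 = 5.8

5.8000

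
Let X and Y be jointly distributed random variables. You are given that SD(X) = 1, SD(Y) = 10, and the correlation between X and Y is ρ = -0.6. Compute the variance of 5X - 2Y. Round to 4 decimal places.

545.0000

Var(X) = (1)² = 1;  Var(Y) = (10)² = 100
Cov(X,Y) = ρ·SD(X)·SD(Y) = -0.6·1·10 = -6
Var(5X - 2Y) = (5)²·Var(X) + (-2)²·Var(Y) + 2·(5)·(-2)·Cov(X,Y)
= 25·1 + 4·100 + -20·-6 = 545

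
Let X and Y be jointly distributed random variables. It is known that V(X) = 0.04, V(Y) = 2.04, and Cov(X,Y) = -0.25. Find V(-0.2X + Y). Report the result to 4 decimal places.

V(-0.2X + Y) = (-0.2)²·V(X) + (1)²·V(Y) + 2·(-0.2)·(1)·Cov(X,Y)
= 0.04·0.04 + 1·2.04 + -0.4·-0.25 = 2.1416

2.1416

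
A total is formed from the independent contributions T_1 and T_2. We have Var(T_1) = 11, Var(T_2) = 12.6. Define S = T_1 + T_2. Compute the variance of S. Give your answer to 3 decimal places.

By independence, Var(S) = (1)²Var(T_1) + (1)²Var(T_2)
= (1)²·11 + (1)²·12.6 = 23.6

23.600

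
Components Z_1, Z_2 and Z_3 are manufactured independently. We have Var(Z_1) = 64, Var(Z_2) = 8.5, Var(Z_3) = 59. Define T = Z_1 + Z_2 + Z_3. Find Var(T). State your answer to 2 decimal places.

131.50

By independence, Var(T) = (1)²Var(Z_1) + (1)²Var(Z_2) + (1)²Var(Z_3)
= (1)²·64 + (1)²·8.5 + (1)²·59 = 131.5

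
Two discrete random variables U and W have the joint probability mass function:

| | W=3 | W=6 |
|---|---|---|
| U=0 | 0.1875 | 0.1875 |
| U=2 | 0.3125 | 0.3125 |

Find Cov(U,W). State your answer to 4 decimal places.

E[U] = 1.25,  E[W] = 4.5
E[UW] = 5.625
Cov(U,W) = E[UW] − E[U]E[W] = 5.625 − (1.25)(4.5) = 0

0.0000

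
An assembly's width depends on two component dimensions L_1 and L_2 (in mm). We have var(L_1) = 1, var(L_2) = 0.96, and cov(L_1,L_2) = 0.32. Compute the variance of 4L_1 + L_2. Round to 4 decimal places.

19.5200

var(4L_1 + L_2) = (4)²·var(L_1) + (1)²·var(L_2) + 2·(4)·(1)·cov(L_1,L_2)
= 16·1 + 1·0.96 + 8·0.32 = 19.52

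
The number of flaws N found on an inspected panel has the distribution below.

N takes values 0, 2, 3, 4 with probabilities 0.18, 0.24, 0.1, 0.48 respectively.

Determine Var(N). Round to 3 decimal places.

E[N] = (0)(0.18) + (2)(0.24) + (3)(0.1) + (4)(0.48) = 2.7
E[N²] = (0)²(0.18) + (2)²(0.24) + (3)²(0.1) + (4)²(0.48) = 9.54
Var(N) = E[N²] − (E[N])² = 9.54 − (2.7)² = 2.25

2.250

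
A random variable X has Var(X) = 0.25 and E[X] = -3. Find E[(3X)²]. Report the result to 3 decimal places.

83.250

E[3X] = 3·-3 = -9
Var(3X) = (3)²·0.25 = 2.25
E[(3X)²] = Var((3X)) + (E[(3X)])² = 2.25 + (-9)² = 83.25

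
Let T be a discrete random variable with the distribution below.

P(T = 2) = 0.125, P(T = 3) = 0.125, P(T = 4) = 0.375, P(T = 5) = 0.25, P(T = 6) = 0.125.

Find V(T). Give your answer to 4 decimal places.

E[T] = (2)(0.125) + (3)(0.125) + (4)(0.375) + (5)(0.25) + (6)(0.125) = 4.125
E[T²] = (2)²(0.125) + (3)²(0.125) + (4)²(0.375) + (5)²(0.25) + (6)²(0.125) = 18.375
V(T) = E[T²] − (E[T])² = 18.375 − (4.125)² = 1.359375

1.3594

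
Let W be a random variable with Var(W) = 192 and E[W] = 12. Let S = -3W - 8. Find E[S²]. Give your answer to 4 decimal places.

E[-3W - 8] = -3·12 − 8 = -44
Var(-3W - 8) = (-3)²·192 = 1728
E[S²] = Var(S) + (E[S])² = 1728 + (-44)² = 3664

3664.0000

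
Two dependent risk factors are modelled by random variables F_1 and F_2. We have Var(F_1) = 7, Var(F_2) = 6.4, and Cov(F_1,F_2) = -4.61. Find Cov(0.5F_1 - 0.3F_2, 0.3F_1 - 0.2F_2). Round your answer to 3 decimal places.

Cov(0.5F_1 - 0.3F_2, 0.3F_1 - 0.2F_2) = (0.5)(0.3)Var(F_1) + (-0.3)(-0.2)Var(F_2) + [(0.5)(-0.2) + (-0.3)(0.3)]Cov(F_1,F_2)
= 0.15·7 + 0.06·6.4 + -0.19·-4.61 = 2.3099

2.310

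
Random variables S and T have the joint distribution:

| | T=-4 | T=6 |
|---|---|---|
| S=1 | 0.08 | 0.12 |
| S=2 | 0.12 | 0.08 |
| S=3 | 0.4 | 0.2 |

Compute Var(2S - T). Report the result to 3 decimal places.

29.760

E[S] = 2.4,  E[T] = 0,  E[ST] = -0.8
Var(S) = 6.4 − (2.4)² = 0.64;  Var(T) = 24 − (0)² = 24
Cov(S,T) = -0.8 − (2.4)(0) = -0.8
Var(2S - T) = (2)²·0.64 + (-1)²·24 + 2·(2)·(-1)·-0.8 = 29.76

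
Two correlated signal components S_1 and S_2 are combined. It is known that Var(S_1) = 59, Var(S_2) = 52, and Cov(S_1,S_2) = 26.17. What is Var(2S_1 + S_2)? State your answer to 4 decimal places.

392.6800

Var(2S_1 + S_2) = (2)²·Var(S_1) + (1)²·Var(S_2) + 2·(2)·(1)·Cov(S_1,S_2)
= 4·59 + 1·52 + 4·26.17 = 392.68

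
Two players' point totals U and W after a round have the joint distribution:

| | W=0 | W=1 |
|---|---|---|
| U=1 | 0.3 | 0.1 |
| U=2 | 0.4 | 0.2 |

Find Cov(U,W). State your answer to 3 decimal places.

0.020

E[U] = 1.6,  E[W] = 0.3
E[UW] = 0.5
Cov(U,W) = E[UW] − E[U]E[W] = 0.5 − (1.6)(0.3) = 0.02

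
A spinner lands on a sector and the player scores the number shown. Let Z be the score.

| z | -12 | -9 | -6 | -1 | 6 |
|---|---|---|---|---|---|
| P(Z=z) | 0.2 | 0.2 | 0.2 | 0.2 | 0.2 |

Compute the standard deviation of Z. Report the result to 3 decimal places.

E[Z] = (-12)(0.2) + (-9)(0.2) + (-6)(0.2) + (-1)(0.2) + (6)(0.2) = -4.4
E[Z²] = (-12)²(0.2) + (-9)²(0.2) + (-6)²(0.2) + (-1)²(0.2) + (6)²(0.2) = 59.6
var(Z) = E[Z²] − (E[Z])² = 59.6 − (-4.4)² = 40.24
SD(Z) = √40.24 ≈ 6.344

6.344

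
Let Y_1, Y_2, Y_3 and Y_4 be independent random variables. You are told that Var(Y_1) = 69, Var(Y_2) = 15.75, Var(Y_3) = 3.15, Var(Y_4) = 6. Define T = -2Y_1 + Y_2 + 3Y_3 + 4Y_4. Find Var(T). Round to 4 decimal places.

416.1000

By independence, Var(T) = (-2)²Var(Y_1) + (1)²Var(Y_2) + (3)²Var(Y_3) + (4)²Var(Y_4)
= (-2)²·69 + (1)²·15.75 + (3)²·3.15 + (4)²·6 = 416.1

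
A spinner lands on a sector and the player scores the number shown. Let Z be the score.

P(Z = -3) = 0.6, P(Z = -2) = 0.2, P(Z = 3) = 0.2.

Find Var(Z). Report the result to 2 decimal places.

E[Z] = (-3)(0.6) + (-2)(0.2) + (3)(0.2) = -1.6
E[Z²] = (-3)²(0.6) + (-2)²(0.2) + (3)²(0.2) = 8
Var(Z) = E[Z²] − (E[Z])² = 8 − (-1.6)² = 5.44

5.44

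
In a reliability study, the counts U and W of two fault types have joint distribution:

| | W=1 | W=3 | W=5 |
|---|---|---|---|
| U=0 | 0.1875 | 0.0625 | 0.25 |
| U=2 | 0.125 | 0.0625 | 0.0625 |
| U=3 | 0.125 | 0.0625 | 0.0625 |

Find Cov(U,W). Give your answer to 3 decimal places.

-0.469

E[U] = 1.25,  E[W] = 2.875
E[UW] = 3.125
Cov(U,W) = E[UW] − E[U]E[W] = 3.125 − (1.25)(2.875) = -0.46875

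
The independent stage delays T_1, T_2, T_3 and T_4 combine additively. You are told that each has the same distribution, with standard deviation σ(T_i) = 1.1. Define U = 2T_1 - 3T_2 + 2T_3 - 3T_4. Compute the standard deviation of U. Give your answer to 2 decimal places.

Var(T_i) = (1.1)² = 1.21
By independence, Var(U) = (2)²Var(T_1) + (-3)²Var(T_2) + (2)²Var(T_3) + (-3)²Var(T_4)
= (2)²·1.21 + (-3)²·1.21 + (2)²·1.21 + (-3)²·1.21 = 31.46
σ(U) = √31.46 ≈ 5.61

5.61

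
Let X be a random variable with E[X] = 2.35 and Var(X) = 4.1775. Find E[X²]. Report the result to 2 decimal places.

E[X²] = Var(X) + (E[X])² = 4.1775 + (2.35)² = 9.7

9.70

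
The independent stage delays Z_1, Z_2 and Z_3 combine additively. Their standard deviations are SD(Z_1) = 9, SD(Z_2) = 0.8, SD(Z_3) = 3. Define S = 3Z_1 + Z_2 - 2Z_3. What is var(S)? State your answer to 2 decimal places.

765.64

var(Z_1) = 81, var(Z_2) = 0.64, var(Z_3) = 9
By independence, var(S) = (3)²var(Z_1) + (1)²var(Z_2) + (-2)²var(Z_3)
= (3)²·81 + (1)²·0.64 + (-2)²·9 = 765.64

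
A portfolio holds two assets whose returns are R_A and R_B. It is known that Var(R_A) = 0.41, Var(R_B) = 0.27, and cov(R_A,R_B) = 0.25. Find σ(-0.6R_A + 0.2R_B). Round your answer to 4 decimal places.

Var(-0.6R_A + 0.2R_B) = (-0.6)²·Var(R_A) + (0.2)²·Var(R_B) + 2·(-0.6)·(0.2)·cov(R_A,R_B)
= 0.36·0.41 + 0.04·0.27 + -0.24·0.25 = 0.0984
σ(-0.6R_A + 0.2R_B) = √0.0984 ≈ 0.3137

0.3137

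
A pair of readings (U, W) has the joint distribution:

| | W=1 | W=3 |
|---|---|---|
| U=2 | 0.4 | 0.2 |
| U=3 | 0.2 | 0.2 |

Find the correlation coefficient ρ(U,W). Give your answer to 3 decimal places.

0.167

E[U] = 2.4,  E[W] = 1.8
E[UW] = 4.4
Cov(U,W) = E[UW] − E[U]E[W] = 4.4 − (2.4)(1.8) = 0.08
var(U) = 0.24,  var(W) = 0.96
ρ = 0.08 / √(0.24·0.96) ≈ 0.167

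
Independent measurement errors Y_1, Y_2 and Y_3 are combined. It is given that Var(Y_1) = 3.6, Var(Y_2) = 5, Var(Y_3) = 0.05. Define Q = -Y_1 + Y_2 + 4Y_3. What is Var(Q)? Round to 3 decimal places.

9.400

By independence, Var(Q) = (-1)²Var(Y_1) + (1)²Var(Y_2) + (4)²Var(Y_3)
= (-1)²·3.6 + (1)²·5 + (4)²·0.05 = 9.4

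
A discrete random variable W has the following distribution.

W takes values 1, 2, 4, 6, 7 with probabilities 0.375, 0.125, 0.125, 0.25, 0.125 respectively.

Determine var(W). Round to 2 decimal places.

E[W] = (1)(0.375) + (2)(0.125) + (4)(0.125) + (6)(0.25) + (7)(0.125) = 3.5
E[W²] = (1)²(0.375) + (2)²(0.125) + (4)²(0.125) + (6)²(0.25) + (7)²(0.125) = 18
var(W) = E[W²] − (E[W])² = 18 − (3.5)² = 5.75

5.75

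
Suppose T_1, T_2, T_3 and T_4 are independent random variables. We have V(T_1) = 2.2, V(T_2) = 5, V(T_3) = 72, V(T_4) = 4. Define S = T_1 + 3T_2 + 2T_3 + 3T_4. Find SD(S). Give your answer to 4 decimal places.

By independence, V(S) = (1)²V(T_1) + (3)²V(T_2) + (2)²V(T_3) + (3)²V(T_4)
= (1)²·2.2 + (3)²·5 + (2)²·72 + (3)²·4 = 371.2
SD(S) = √371.2 ≈ 19.2666

19.2666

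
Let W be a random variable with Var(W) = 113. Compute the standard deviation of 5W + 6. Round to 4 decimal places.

Var(5W + 6) = (5)²·113 = 2825
sd(5W + 6) = √2825 ≈ 53.1507

53.1507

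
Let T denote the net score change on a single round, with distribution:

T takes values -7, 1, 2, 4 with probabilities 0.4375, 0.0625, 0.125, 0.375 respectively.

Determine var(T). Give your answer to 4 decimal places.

26.4375

E[T] = (-7)(0.4375) + (1)(0.0625) + (2)(0.125) + (4)(0.375) = -1.25
E[T²] = (-7)²(0.4375) + (1)²(0.0625) + (2)²(0.125) + (4)²(0.375) = 28
var(T) = E[T²] − (E[T])² = 28 − (-1.25)² = 26.4375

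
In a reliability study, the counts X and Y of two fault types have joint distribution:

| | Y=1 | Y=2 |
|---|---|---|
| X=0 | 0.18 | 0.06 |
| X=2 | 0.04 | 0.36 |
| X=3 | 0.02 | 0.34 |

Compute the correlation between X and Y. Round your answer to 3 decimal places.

0.638

E[X] = 1.88,  E[Y] = 1.76
E[XY] = 3.62
Cov(X,Y) = E[XY] − E[X]E[Y] = 3.62 − (1.88)(1.76) = 0.3112
Var(X) = 1.3056,  Var(Y) = 0.1824
ρ = 0.3112 / √(1.3056·0.1824) ≈ 0.638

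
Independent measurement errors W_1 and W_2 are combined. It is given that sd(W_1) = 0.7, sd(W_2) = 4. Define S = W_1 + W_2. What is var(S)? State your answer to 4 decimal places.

var(W_1) = 0.49, var(W_2) = 16
By independence, var(S) = (1)²var(W_1) + (1)²var(W_2)
= (1)²·0.49 + (1)²·16 = 16.49

16.4900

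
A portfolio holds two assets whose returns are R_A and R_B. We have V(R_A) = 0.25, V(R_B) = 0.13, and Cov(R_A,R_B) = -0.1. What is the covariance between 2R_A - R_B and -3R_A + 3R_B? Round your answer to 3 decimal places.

Cov(2R_A - R_B, -3R_A + 3R_B) = (2)(-3)V(R_A) + (-1)(3)V(R_B) + [(2)(3) + (-1)(-3)]Cov(R_A,R_B)
= -6·0.25 + -3·0.13 + 9·-0.1 = -2.79

-2.790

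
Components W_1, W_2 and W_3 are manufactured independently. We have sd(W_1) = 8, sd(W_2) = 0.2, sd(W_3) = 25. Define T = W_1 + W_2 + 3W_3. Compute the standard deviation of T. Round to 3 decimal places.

75.426

var(W_1) = 64, var(W_2) = 0.04, var(W_3) = 625
By independence, var(T) = (1)²var(W_1) + (1)²var(W_2) + (3)²var(W_3)
= (1)²·64 + (1)²·0.04 + (3)²·625 = 5689.04
sd(T) = √5689.04 ≈ 75.426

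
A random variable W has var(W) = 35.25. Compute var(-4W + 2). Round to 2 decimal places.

564.00

var(-4W + 2) = (-4)²·var(W) = 16·35.25 = 564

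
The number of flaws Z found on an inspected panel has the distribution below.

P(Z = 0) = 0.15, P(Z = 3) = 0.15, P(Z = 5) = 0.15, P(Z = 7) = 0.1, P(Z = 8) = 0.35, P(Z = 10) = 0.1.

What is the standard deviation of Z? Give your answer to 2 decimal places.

3.15

E[Z] = (0)(0.15) + (3)(0.15) + (5)(0.15) + (7)(0.1) + (8)(0.35) + (10)(0.1) = 5.7
E[Z²] = (0)²(0.15) + (3)²(0.15) + (5)²(0.15) + (7)²(0.1) + (8)²(0.35) + (10)²(0.1) = 42.4
var(Z) = E[Z²] − (E[Z])² = 42.4 − (5.7)² = 9.91
SD(Z) = √9.91 ≈ 3.15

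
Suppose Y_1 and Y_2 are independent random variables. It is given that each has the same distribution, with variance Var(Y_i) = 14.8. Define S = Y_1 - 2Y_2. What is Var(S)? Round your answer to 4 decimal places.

By independence, Var(S) = (1)²Var(Y_1) + (-2)²Var(Y_2)
= (1)²·14.8 + (-2)²·14.8 = 74

74.0000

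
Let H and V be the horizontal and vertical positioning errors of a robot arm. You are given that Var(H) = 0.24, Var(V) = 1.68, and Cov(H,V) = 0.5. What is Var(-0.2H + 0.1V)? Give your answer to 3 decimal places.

Var(-0.2H + 0.1V) = (-0.2)²·Var(H) + (0.1)²·Var(V) + 2·(-0.2)·(0.1)·Cov(H,V)
= 0.04·0.24 + 0.01·1.68 + -0.04·0.5 = 0.0064

0.006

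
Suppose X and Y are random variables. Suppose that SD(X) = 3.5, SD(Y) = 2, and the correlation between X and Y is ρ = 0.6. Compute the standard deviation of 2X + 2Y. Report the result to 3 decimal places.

V(X) = (3.5)² = 12.25;  V(Y) = (2)² = 4
Cov(X,Y) = ρ·SD(X)·SD(Y) = 0.6·3.5·2 = 4.2
V(2X + 2Y) = (2)²·V(X) + (2)²·V(Y) + 2·(2)·(2)·Cov(X,Y)
= 4·12.25 + 4·4 + 8·4.2 = 98.6
SD(2X + 2Y) = √98.6 ≈ 9.930

9.930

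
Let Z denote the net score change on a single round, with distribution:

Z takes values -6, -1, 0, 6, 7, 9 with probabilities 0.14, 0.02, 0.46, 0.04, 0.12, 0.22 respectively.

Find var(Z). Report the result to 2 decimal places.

25.36

E[Z] = (-6)(0.14) + (-1)(0.02) + (0)(0.46) + (6)(0.04) + (7)(0.12) + (9)(0.22) = 2.2
E[Z²] = (-6)²(0.14) + (-1)²(0.02) + (0)²(0.46) + (6)²(0.04) + (7)²(0.12) + (9)²(0.22) = 30.2
var(Z) = E[Z²] − (E[Z])² = 30.2 − (2.2)² = 25.36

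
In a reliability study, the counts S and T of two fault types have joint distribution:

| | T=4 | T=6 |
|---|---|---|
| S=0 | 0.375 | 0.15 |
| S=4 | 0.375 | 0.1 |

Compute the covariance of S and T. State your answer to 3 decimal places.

E[S] = 1.9,  E[T] = 4.5
E[ST] = 8.4
Cov(S,T) = E[ST] − E[S]E[T] = 8.4 − (1.9)(4.5) = -0.15

-0.150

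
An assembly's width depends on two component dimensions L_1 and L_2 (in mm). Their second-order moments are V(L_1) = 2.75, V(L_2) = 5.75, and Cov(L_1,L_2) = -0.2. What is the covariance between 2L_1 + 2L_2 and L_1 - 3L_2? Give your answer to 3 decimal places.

Cov(2L_1 + 2L_2, L_1 - 3L_2) = (2)(1)V(L_1) + (2)(-3)V(L_2) + [(2)(-3) + (2)(1)]Cov(L_1,L_2)
= 2·2.75 + -6·5.75 + -4·-0.2 = -28.2

-28.200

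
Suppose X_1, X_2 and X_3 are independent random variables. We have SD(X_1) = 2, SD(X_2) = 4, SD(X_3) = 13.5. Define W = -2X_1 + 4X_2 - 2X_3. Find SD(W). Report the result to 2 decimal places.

31.64

Var(X_1) = 4, Var(X_2) = 16, Var(X_3) = 182.25
By independence, Var(W) = (-2)²Var(X_1) + (4)²Var(X_2) + (-2)²Var(X_3)
= (-2)²·4 + (4)²·16 + (-2)²·182.25 = 1001
SD(W) = √1001 ≈ 31.64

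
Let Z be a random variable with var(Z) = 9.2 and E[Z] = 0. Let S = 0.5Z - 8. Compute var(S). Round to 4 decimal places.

2.3000

var(0.5Z - 8) = (0.5)²·var(Z) = 0.25·9.2 = 2.3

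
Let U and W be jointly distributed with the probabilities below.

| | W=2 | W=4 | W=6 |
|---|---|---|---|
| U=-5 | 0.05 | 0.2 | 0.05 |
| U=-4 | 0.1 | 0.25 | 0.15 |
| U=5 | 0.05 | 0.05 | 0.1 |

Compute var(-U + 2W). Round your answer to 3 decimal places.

19.690

E[U] = -2.5,  E[W] = 4.2,  E[UW] = -9.9
var(U) = 20.5 − (-2.5)² = 14.25;  var(W) = 19.6 − (4.2)² = 1.96
cov(U,W) = -9.9 − (-2.5)(4.2) = 0.6
var(-U + 2W) = (-1)²·14.25 + (2)²·1.96 + 2·(-1)·(2)·0.6 = 19.69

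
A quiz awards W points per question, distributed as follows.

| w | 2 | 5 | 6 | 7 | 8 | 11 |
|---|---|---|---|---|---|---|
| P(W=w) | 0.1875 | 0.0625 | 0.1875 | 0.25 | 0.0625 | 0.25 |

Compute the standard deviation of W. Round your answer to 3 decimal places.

E[W] = (2)(0.1875) + (5)(0.0625) + (6)(0.1875) + (7)(0.25) + (8)(0.0625) + (11)(0.25) = 6.8125
E[W²] = (2)²(0.1875) + (5)²(0.0625) + (6)²(0.1875) + (7)²(0.25) + (8)²(0.0625) + (11)²(0.25) = 55.5625
Var(W) = E[W²] − (E[W])² = 55.5625 − (6.8125)² = 9.15234375
SD(W) = √9.15234375 ≈ 3.025

3.025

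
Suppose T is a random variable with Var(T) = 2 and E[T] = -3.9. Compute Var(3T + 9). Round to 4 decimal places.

Var(3T + 9) = (3)²·Var(T) = 9·2 = 18

18.0000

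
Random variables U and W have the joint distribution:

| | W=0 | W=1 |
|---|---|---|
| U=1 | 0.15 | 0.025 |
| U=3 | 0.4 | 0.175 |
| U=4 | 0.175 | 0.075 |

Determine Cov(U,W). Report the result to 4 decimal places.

0.0525

E[U] = 2.9,  E[W] = 0.275
E[UW] = 0.85
Cov(U,W) = E[UW] − E[U]E[W] = 0.85 − (2.9)(0.275) = 0.0525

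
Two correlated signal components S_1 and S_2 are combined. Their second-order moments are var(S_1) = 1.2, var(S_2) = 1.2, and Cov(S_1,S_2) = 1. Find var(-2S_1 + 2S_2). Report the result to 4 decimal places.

var(-2S_1 + 2S_2) = (-2)²·var(S_1) + (2)²·var(S_2) + 2·(-2)·(2)·Cov(S_1,S_2)
= 4·1.2 + 4·1.2 + -8·1 = 1.6

1.6000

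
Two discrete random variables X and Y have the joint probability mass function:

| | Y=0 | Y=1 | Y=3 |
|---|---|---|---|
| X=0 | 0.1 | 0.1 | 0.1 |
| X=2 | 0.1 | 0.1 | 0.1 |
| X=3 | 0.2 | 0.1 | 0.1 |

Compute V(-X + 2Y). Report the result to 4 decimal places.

8.4400

E[X] = 1.8,  E[Y] = 1.2,  E[XY] = 2
V(X) = 4.8 − (1.8)² = 1.56;  V(Y) = 3 − (1.2)² = 1.56
Cov(X,Y) = 2 − (1.8)(1.2) = -0.16
V(-X + 2Y) = (-1)²·1.56 + (2)²·1.56 + 2·(-1)·(2)·-0.16 = 8.44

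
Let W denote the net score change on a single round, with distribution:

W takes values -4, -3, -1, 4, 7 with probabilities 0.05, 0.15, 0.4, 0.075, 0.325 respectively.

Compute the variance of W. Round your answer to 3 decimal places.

17.349

E[W] = (-4)(0.05) + (-3)(0.15) + (-1)(0.4) + (4)(0.075) + (7)(0.325) = 1.525
E[W²] = (-4)²(0.05) + (-3)²(0.15) + (-1)²(0.4) + (4)²(0.075) + (7)²(0.325) = 19.675
var(W) = E[W²] − (E[W])² = 19.675 − (1.525)² = 17.349375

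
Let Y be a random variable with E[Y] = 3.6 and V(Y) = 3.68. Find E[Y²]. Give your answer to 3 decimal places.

E[Y²] = V(Y) + (E[Y])² = 3.68 + (3.6)² = 16.64

16.640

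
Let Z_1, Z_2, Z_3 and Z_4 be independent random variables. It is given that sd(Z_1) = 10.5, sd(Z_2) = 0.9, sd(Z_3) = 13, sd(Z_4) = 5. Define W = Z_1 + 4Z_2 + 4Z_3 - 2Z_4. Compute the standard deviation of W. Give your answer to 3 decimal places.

54.104

Var(Z_1) = 110.25, Var(Z_2) = 0.81, Var(Z_3) = 169, Var(Z_4) = 25
By independence, Var(W) = (1)²Var(Z_1) + (4)²Var(Z_2) + (4)²Var(Z_3) + (-2)²Var(Z_4)
= (1)²·110.25 + (4)²·0.81 + (4)²·169 + (-2)²·25 = 2927.21
sd(W) = √2927.21 ≈ 54.104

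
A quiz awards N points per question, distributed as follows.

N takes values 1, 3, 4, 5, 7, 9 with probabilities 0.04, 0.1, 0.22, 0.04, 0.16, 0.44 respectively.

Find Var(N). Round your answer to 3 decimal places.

E[N] = (1)(0.04) + (3)(0.1) + (4)(0.22) + (5)(0.04) + (7)(0.16) + (9)(0.44) = 6.5
E[N²] = (1)²(0.04) + (3)²(0.1) + (4)²(0.22) + (5)²(0.04) + (7)²(0.16) + (9)²(0.44) = 48.94
Var(N) = E[N²] − (E[N])² = 48.94 − (6.5)² = 6.69

6.690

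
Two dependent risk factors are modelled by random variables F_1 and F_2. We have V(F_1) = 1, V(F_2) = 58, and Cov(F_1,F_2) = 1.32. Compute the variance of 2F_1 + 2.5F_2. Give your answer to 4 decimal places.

379.7000

V(2F_1 + 2.5F_2) = (2)²·V(F_1) + (2.5)²·V(F_2) + 2·(2)·(2.5)·Cov(F_1,F_2)
= 4·1 + 6.25·58 + 10·1.32 = 379.7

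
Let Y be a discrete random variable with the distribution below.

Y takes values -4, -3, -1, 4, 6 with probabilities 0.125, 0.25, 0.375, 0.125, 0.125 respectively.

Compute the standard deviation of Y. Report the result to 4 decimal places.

3.3143

E[Y] = (-4)(0.125) + (-3)(0.25) + (-1)(0.375) + (4)(0.125) + (6)(0.125) = -0.375
E[Y²] = (-4)²(0.125) + (-3)²(0.25) + (-1)²(0.375) + (4)²(0.125) + (6)²(0.125) = 11.125
V(Y) = E[Y²] − (E[Y])² = 11.125 − (-0.375)² = 10.984375
SD(Y) = √10.984375 ≈ 3.3143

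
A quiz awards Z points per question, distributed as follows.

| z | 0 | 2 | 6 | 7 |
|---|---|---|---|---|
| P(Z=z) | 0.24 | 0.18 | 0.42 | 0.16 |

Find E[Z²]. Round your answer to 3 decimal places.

23.680

E[Z²] = (0)²(0.24) + (2)²(0.18) + (6)²(0.42) + (7)²(0.16) = 23.68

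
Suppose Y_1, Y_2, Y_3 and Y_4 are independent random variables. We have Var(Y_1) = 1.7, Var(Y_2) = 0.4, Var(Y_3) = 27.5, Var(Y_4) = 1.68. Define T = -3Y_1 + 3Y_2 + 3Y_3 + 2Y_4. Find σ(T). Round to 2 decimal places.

16.53

By independence, Var(T) = (-3)²Var(Y_1) + (3)²Var(Y_2) + (3)²Var(Y_3) + (2)²Var(Y_4)
= (-3)²·1.7 + (3)²·0.4 + (3)²·27.5 + (2)²·1.68 = 273.12
σ(T) = √273.12 ≈ 16.53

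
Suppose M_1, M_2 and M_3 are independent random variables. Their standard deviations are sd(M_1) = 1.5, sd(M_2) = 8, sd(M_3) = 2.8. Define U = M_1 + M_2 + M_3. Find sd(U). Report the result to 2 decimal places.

Var(M_1) = 2.25, Var(M_2) = 64, Var(M_3) = 7.84
By independence, Var(U) = (1)²Var(M_1) + (1)²Var(M_2) + (1)²Var(M_3)
= (1)²·2.25 + (1)²·64 + (1)²·7.84 = 74.09
sd(U) = √74.09 ≈ 8.61

8.61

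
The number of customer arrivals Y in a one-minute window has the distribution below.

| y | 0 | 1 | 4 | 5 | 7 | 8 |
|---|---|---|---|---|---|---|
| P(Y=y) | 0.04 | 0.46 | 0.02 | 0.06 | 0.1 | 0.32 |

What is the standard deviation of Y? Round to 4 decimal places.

E[Y] = (0)(0.04) + (1)(0.46) + (4)(0.02) + (5)(0.06) + (7)(0.1) + (8)(0.32) = 4.1
E[Y²] = (0)²(0.04) + (1)²(0.46) + (4)²(0.02) + (5)²(0.06) + (7)²(0.1) + (8)²(0.32) = 27.66
Var(Y) = E[Y²] − (E[Y])² = 27.66 − (4.1)² = 10.85
SD(Y) = √10.85 ≈ 3.2939

3.2939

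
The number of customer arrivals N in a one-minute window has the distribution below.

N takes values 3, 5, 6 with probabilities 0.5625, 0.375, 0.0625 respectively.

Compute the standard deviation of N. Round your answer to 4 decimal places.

E[N] = (3)(0.5625) + (5)(0.375) + (6)(0.0625) = 3.9375
E[N²] = (3)²(0.5625) + (5)²(0.375) + (6)²(0.0625) = 16.6875
V(N) = E[N²] − (E[N])² = 16.6875 − (3.9375)² = 1.18359375
SD(N) = √1.18359375 ≈ 1.0879

1.0879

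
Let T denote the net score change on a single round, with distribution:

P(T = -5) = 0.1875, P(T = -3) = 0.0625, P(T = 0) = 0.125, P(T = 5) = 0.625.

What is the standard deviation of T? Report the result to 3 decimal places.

E[T] = (-5)(0.1875) + (-3)(0.0625) + (0)(0.125) + (5)(0.625) = 2
E[T²] = (-5)²(0.1875) + (-3)²(0.0625) + (0)²(0.125) + (5)²(0.625) = 20.875
Var(T) = E[T²] − (E[T])² = 20.875 − (2)² = 16.875
sd(T) = √16.875 ≈ 4.108

4.108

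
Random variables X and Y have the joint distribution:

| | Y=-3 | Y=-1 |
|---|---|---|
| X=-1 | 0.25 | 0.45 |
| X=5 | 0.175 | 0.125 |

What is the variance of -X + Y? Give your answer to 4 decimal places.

E[X] = 0.8,  E[Y] = -1.85,  E[XY] = -2.05
V(X) = 8.2 − (0.8)² = 7.56;  V(Y) = 4.4 − (-1.85)² = 0.9775
cov(X,Y) = -2.05 − (0.8)(-1.85) = -0.57
V(-X + Y) = (-1)²·7.56 + (1)²·0.9775 + 2·(-1)·(1)·-0.57 = 9.6775

9.6775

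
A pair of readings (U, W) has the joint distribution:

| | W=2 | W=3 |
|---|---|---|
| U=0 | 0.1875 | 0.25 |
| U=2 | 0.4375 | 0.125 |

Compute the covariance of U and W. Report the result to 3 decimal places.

E[U] = 1.125,  E[W] = 2.375
E[UW] = 2.5
Cov(U,W) = E[UW] − E[U]E[W] = 2.5 − (1.125)(2.375) = -0.171875

-0.172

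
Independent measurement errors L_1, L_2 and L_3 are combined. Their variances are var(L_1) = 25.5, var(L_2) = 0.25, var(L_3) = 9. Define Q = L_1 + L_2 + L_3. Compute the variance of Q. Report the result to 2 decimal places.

By independence, var(Q) = (1)²var(L_1) + (1)²var(L_2) + (1)²var(L_3)
= (1)²·25.5 + (1)²·0.25 + (1)²·9 = 34.75

34.75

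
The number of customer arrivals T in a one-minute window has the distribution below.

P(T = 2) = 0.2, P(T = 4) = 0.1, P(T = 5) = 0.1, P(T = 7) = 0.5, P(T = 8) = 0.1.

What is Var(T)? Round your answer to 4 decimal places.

4.4400

E[T] = (2)(0.2) + (4)(0.1) + (5)(0.1) + (7)(0.5) + (8)(0.1) = 5.6
E[T²] = (2)²(0.2) + (4)²(0.1) + (5)²(0.1) + (7)²(0.5) + (8)²(0.1) = 35.8
Var(T) = E[T²] − (E[T])² = 35.8 − (5.6)² = 4.44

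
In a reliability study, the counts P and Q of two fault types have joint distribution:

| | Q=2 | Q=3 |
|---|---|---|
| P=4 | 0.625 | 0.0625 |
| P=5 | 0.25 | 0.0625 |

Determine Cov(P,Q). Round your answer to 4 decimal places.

E[P] = 4.3125,  E[Q] = 2.125
E[PQ] = 9.1875
Cov(P,Q) = E[PQ] − E[P]E[Q] = 9.1875 − (4.3125)(2.125) = 0.0234375

0.0234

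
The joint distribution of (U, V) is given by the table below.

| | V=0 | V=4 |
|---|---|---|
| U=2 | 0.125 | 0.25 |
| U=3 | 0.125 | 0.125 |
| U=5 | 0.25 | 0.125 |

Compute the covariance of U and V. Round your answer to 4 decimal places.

E[U] = 3.375,  E[V] = 2
E[UV] = 6
cov(U,V) = E[UV] − E[U]E[V] = 6 − (3.375)(2) = -0.75

-0.7500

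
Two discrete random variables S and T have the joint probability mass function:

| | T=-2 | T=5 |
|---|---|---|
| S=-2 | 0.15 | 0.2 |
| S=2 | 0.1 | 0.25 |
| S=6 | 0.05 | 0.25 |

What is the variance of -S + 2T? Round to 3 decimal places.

E[S] = 1.8,  E[T] = 2.9,  E[ST] = 7.6
Var(S) = 13.6 − (1.8)² = 10.36;  Var(T) = 18.7 − (2.9)² = 10.29
Cov(S,T) = 7.6 − (1.8)(2.9) = 2.38
Var(-S + 2T) = (-1)²·10.36 + (2)²·10.29 + 2·(-1)·(2)·2.38 = 42

42.000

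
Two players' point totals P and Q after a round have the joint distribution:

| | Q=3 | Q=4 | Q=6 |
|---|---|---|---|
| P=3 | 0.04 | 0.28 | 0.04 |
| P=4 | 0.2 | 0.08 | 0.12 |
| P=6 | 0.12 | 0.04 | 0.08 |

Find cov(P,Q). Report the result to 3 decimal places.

E[P] = 4.12,  E[Q] = 4.12
E[PQ] = 17
cov(P,Q) = E[PQ] − E[P]E[Q] = 17 − (4.12)(4.12) = 0.0256

0.026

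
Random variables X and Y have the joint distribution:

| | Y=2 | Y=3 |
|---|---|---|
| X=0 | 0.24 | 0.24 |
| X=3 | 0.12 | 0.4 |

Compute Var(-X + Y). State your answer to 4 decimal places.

2.0736

E[X] = 1.56,  E[Y] = 2.64,  E[XY] = 4.32
Var(X) = 4.68 − (1.56)² = 2.2464;  Var(Y) = 7.2 − (2.64)² = 0.2304
cov(X,Y) = 4.32 − (1.56)(2.64) = 0.2016
Var(-X + Y) = (-1)²·2.2464 + (1)²·0.2304 + 2·(-1)·(1)·0.2016 = 2.0736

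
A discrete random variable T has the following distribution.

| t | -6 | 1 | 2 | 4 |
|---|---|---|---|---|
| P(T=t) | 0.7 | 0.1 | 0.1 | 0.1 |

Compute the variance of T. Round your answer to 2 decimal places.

15.05

E[T] = (-6)(0.7) + (1)(0.1) + (2)(0.1) + (4)(0.1) = -3.5
E[T²] = (-6)²(0.7) + (1)²(0.1) + (2)²(0.1) + (4)²(0.1) = 27.3
Var(T) = E[T²] − (E[T])² = 27.3 − (-3.5)² = 15.05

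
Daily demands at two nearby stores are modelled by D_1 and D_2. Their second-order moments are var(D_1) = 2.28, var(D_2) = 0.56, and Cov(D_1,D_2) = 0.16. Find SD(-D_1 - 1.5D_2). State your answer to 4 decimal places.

var(-D_1 - 1.5D_2) = (-1)²·var(D_1) + (-1.5)²·var(D_2) + 2·(-1)·(-1.5)·Cov(D_1,D_2)
= 1·2.28 + 2.25·0.56 + 3·0.16 = 4.02
SD(-D_1 - 1.5D_2) = √4.02 ≈ 2.0050

2.0050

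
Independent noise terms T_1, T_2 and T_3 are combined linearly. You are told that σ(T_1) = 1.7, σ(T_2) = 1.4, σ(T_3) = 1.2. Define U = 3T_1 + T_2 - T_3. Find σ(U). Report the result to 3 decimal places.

5.423

Var(T_1) = 2.89, Var(T_2) = 1.96, Var(T_3) = 1.44
By independence, Var(U) = (3)²Var(T_1) + (1)²Var(T_2) + (-1)²Var(T_3)
= (3)²·2.89 + (1)²·1.96 + (-1)²·1.44 = 29.41
σ(U) = √29.41 ≈ 5.423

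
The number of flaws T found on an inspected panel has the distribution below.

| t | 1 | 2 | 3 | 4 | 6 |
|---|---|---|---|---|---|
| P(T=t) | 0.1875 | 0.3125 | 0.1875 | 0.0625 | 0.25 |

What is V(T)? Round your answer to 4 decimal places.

E[T] = (1)(0.1875) + (2)(0.3125) + (3)(0.1875) + (4)(0.0625) + (6)(0.25) = 3.125
E[T²] = (1)²(0.1875) + (2)²(0.3125) + (3)²(0.1875) + (4)²(0.0625) + (6)²(0.25) = 13.125
V(T) = E[T²] − (E[T])² = 13.125 − (3.125)² = 3.359375

3.3594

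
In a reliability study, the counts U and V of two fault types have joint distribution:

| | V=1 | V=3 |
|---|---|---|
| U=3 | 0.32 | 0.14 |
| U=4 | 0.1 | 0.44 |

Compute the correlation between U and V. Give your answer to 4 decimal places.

0.5155

E[U] = 3.54,  E[V] = 2.16
E[UV] = 7.9
Cov(U,V) = E[UV] − E[U]E[V] = 7.9 − (3.54)(2.16) = 0.2536
Var(U) = 0.2484,  Var(V) = 0.9744
ρ = 0.2536 / √(0.2484·0.9744) ≈ 0.5155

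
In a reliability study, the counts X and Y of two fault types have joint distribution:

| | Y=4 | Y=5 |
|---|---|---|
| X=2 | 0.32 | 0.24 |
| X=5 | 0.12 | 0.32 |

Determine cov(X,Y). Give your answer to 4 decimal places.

0.2208

E[X] = 3.32,  E[Y] = 4.56
E[XY] = 15.36
cov(X,Y) = E[XY] − E[X]E[Y] = 15.36 − (3.32)(4.56) = 0.2208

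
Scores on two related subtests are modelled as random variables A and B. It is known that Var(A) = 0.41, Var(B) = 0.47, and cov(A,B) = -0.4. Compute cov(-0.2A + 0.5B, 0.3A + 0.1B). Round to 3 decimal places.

cov(-0.2A + 0.5B, 0.3A + 0.1B) = (-0.2)(0.3)Var(A) + (0.5)(0.1)Var(B) + [(-0.2)(0.1) + (0.5)(0.3)]cov(A,B)
= -0.06·0.41 + 0.05·0.47 + 0.13·-0.4 = -0.0531

-0.053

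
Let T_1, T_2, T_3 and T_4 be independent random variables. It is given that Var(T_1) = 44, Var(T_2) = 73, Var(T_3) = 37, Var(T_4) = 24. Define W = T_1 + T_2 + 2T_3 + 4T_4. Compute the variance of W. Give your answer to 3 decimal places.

By independence, Var(W) = (1)²Var(T_1) + (1)²Var(T_2) + (2)²Var(T_3) + (4)²Var(T_4)
= (1)²·44 + (1)²·73 + (2)²·37 + (4)²·24 = 649

649.000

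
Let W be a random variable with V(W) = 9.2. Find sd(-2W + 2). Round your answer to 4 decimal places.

V(-2W + 2) = (-2)²·9.2 = 36.8
sd(-2W + 2) = √36.8 ≈ 6.0663

6.0663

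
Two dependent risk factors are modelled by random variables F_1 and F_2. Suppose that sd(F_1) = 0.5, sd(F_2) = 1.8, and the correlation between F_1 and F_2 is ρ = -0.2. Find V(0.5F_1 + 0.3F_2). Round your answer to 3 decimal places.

V(F_1) = (0.5)² = 0.25;  V(F_2) = (1.8)² = 3.24
Cov(F_1,F_2) = ρ·sd(F_1)·sd(F_2) = -0.2·0.5·1.8 = -0.18
V(0.5F_1 + 0.3F_2) = (0.5)²·V(F_1) + (0.3)²·V(F_2) + 2·(0.5)·(0.3)·Cov(F_1,F_2)
= 0.25·0.25 + 0.09·3.24 + 0.3·-0.18 = 0.3001

0.300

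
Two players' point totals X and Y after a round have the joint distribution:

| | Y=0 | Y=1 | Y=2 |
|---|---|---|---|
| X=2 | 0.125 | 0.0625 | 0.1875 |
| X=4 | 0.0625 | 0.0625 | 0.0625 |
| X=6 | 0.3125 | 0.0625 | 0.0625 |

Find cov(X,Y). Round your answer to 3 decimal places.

-0.602

E[X] = 4.125,  E[Y] = 0.8125
E[XY] = 2.75
cov(X,Y) = E[XY] − E[X]E[Y] = 2.75 − (4.125)(0.8125) = -0.6015625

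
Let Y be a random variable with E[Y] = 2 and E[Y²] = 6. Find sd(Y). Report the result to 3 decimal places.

Var(Y) = 6 − (2)² = 2
sd(Y) = √2 ≈ 1.414

1.414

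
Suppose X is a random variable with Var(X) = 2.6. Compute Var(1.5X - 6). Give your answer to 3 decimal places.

5.850

Var(1.5X - 6) = (1.5)²·Var(X) = 2.25·2.6 = 5.85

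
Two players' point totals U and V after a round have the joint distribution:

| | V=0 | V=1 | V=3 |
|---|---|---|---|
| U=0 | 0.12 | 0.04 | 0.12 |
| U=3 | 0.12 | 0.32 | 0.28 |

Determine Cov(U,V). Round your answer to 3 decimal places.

0.110

E[U] = 2.16,  E[V] = 1.56
E[UV] = 3.48
Cov(U,V) = E[UV] − E[U]E[V] = 3.48 − (2.16)(1.56) = 0.1104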